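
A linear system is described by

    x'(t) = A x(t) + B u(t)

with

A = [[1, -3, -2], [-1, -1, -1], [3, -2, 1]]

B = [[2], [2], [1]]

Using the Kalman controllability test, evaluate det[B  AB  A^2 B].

AB = [[-6], [-5], [3]]
A^2B = [[3], [8], [-5]]
Controllability matrix C = [B  AB  A^2B] = [[2, -6, 3], [2, -5, 8], [1, 3, -5]]
Expanding along the first row, det(C) = 2·((-5)·(-5) - 8·3) - (-6)·(2·(-5) - 8·1) + 3·(2·3 - (-5)·1) = 2·1 - (-6)·(-18) + 3·11 = -73
Since det(C) ≠ 0, rank(C) = 3 and the system is completely controllable.

-73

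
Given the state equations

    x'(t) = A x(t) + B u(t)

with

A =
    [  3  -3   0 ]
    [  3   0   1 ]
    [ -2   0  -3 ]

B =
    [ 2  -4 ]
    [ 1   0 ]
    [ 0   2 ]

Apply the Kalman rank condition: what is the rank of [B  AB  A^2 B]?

3

AB = [[3, -12], [6, -10], [-4, 2]]
A^2B = [[-9, -6], [5, -34], [6, 18]]
Controllability matrix C = [B  AB  A^2B] = [[2, -4, 3, -12, -9, -6], [1, 0, 6, -10, 5, -34], [0, 2, -4, 2, 6, 18]]
Take the 3×3 submatrix of C formed by columns 1, 2, 3: [[2, -4, 3], [1, 0, 6], [0, 2, -4]]. Its determinant is 2·(0·(-4) - 6·2) - (-4)·(1·(-4) - 6·0) + 3·(1·2 - 0·0) = 2·(-12) - (-4)·(-4) + 3·2 = -34 ≠ 0.
So rank(C) ≥ 3; since C has 3 rows, rank(C) = 3.
rank(C) = 3 = n, so the pair (A, B) is completely controllable.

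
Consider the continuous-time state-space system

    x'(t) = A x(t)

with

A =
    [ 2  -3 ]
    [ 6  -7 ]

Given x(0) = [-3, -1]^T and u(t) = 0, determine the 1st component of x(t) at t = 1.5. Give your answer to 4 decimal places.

-1.1107

det(sI - A) = s^2 - (tr A)s + det A, with tr A = 2 + (-7) = -5 and det A = 2·(-7) - (-3)·6 = -14 - (-18) = 4.
So p(s) = det(sI - A) = s^2 + 5s + 4.
Factor s^2 + 5s + 4: two numbers with sum -5 and product 4 are -1 and -4, so s^2 + 5s + 4 = (s + 1)(s + 4).
Hence p(s) = (s + 1) (s + 4), with roots -4, -1.
The eigenvalues -4, -1 are distinct and real, so A is diagonalisable and x(t) = e^{At} x(0) = V diag(e^{λ_i t}) V^{-1} x(0), where the columns of V are the eigenvectors.
λ = -4: A - (-4)I = [[6, -3], [6, -3]]. Row 1 gives 6·v1 + (-3)·v2 = 0, so take v_1 = [1, 2]^T.
λ = -1: A - (-1)I = [[3, -3], [6, -6]]. Row 1 gives 3·v1 + (-3)·v2 = 0, so take v_2 = [1, 1]^T.
V = [v_1 v_2] = [[1, 1], [2, 1]] has det V = -1, so V^{-1} = adj(V)/det V = [[-1, 1], [2, -1]].
Modal coordinates z(0) = V^{-1} x(0): (-1)·(-3) + 1·(-1) = 2; 2·(-3) + (-1)·(-1) = -5; so z(0) = [2, -5]^T.
x_1(t) = Σ_i (v_i)_1 · z_i(0) · e^{λ_i t} (row 1 of V times the modal terms).
x_1(1.5) = 1·2·e^{-4·1.5} + 1·(-5)·e^{-1·1.5} = 2·0.002479 + (-5)·0.223130 = -1.1107.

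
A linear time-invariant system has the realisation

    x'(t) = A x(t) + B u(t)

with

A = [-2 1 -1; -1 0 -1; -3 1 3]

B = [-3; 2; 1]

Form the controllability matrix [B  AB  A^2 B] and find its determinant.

AB = [[7], [2], [14]]
A^2B = [[-26], [-21], [23]]
Controllability matrix C = [B  AB  A^2B] = [[-3, 7, -26], [2, 2, -21], [1, 14, 23]]
Expanding along the first row, det(C) = (-3)·(2·23 - (-21)·14) - 7·(2·23 - (-21)·1) + (-26)·(2·14 - 2·1) = (-3)·340 - 7·67 + (-26)·26 = -2165
Since det(C) ≠ 0, rank(C) = 3 and the system is completely controllable.

-2165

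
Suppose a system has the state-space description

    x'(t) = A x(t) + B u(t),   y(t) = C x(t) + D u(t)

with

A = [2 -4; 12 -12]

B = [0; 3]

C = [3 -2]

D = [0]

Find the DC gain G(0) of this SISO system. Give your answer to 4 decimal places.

G(0) = C(-A)^{-1}B + D = -C A^{-1} B + D.
det A = 24, so A^{-1} = (1/24)·adj(A) = [[-1/2, 1/6], [-1/2, 1/12]]
A^{-1} B = [1/2, 1/4]^T
C A^{-1} B = 1
G(0) = D - C A^{-1} B = 0 - (1) = -1

-1.0000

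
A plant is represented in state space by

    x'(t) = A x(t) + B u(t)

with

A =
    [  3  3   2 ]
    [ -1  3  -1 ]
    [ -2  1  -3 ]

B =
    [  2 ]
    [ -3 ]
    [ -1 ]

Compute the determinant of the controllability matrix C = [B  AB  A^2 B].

-799

AB = [[-5], [-10], [-4]]
A^2B = [[-53], [-21], [12]]
Controllability matrix C = [B  AB  A^2B] = [[2, -5, -53], [-3, -10, -21], [-1, -4, 12]]
Expanding along the first row, det(C) = 2·((-10)·12 - (-21)·(-4)) - (-5)·((-3)·12 - (-21)·(-1)) + (-53)·((-3)·(-4) - (-10)·(-1)) = 2·(-204) - (-5)·(-57) + (-53)·2 = -799
Since det(C) ≠ 0, rank(C) = 3 and the system is completely controllable.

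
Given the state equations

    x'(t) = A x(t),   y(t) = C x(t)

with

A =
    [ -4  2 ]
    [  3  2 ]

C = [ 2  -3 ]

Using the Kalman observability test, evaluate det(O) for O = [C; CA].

-55

CA = [[-17, -2]]
Observability matrix O = [C; CA] = [[2, -3], [-17, -2]]
det(O) = 2·(-2) - (-3)·(-17) = -4 - 51 = -55
Since det(O) ≠ 0, rank(O) = 2 and the system is completely observable.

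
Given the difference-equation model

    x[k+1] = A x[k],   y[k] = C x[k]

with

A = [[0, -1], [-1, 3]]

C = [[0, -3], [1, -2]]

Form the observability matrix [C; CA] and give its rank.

CA = [[3, -9], [2, -7]]
Observability matrix O = [C; CA] = [[0, -3], [1, -2], [3, -9], [2, -7]]
Take the 2×2 submatrix of O formed by rows 1, 2: [[0, -3], [1, -2]]. Its determinant is 0·(-2) - (-3)·1 = 0 - (-3) = 3 ≠ 0.
So rank(O) ≥ 2; since O has 2 columns, rank(O) = 2.
rank(O) = 2 = n, so the pair (A, C) is completely observable.

2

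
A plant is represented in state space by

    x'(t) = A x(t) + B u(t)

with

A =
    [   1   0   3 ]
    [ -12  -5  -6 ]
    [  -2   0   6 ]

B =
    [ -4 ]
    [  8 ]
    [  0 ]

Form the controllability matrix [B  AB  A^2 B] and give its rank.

2

AB = [[-4], [8], [8]]
A^2B = [[20], [-40], [56]]
Controllability matrix C = [B  AB  A^2B] = [[-4, -4, 20], [8, 8, -40], [0, 8, 56]]
The rows r1, r2, r3 of C are linearly dependent: 2·r1 + r2 = 0 (check each entry), so rank(C) ≤ 2.
The 2×2 minor from rows 1, 3, columns 1, 2 is (-4)·8 - (-4)·0 = -32 - 0 = -32 ≠ 0, so rank(C) = 2.
rank(C) = 2 < n = 3, so the pair (A, B) is not completely controllable.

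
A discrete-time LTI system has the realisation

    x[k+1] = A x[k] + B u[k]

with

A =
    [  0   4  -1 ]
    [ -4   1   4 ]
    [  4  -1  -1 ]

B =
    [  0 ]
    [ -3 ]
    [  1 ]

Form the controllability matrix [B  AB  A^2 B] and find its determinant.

1338

AB = [[-13], [1], [2]]
A^2B = [[2], [61], [-55]]
Controllability matrix C = [B  AB  A^2B] = [[0, -13, 2], [-3, 1, 61], [1, 2, -55]]
Expanding along the first row, det(C) = 0·(1·(-55) - 61·2) - (-13)·((-3)·(-55) - 61·1) + 2·((-3)·2 - 1·1) = 0·(-177) - (-13)·104 + 2·(-7) = 1338
Since det(C) ≠ 0, rank(C) = 3 and the system is completely controllable.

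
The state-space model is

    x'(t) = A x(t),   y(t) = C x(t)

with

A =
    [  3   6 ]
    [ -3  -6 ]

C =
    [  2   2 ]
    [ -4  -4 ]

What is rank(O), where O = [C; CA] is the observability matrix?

CA = [[0, 0], [0, 0]]
Observability matrix O = [C; CA] = [[2, 2], [-4, -4], [0, 0], [0, 0]]
Every row of O is a scalar multiple of row 1 = [2, 2] (multipliers 1, -2, 0, 0), so the rows span a one-dimensional space.
O ≠ 0, hence rank(O) = 1.
rank(O) = 1 < n = 2, so the pair (A, C) is not completely observable.

1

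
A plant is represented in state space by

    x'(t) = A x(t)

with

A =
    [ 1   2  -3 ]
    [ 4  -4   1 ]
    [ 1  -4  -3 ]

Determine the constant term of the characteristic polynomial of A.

-78

Expand det(sI - A) for the 3×3 matrix.
p(s) = s^3 + 6s^2 + 4s - 78.
(Check: constant term = det(-A) = (-1)^3 det A = -78; coefficient of s^2 = -tr A = 6.)
The constant term is -78.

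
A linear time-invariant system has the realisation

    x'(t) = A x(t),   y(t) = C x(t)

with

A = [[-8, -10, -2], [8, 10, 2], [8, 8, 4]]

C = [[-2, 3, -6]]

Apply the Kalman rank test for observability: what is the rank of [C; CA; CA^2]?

2

CA = [[-8, 2, -14]]
CA^2 = [[-32, -12, -36]]
Observability matrix O = [C; CA; CA^2] = [[-2, 3, -6], [-8, 2, -14], [-32, -12, -36]]
The columns c1, c2, c3 of O are linearly dependent: -3·c1 + 2·c2 + 2·c3 = 0 (check each entry), so rank(O) ≤ 2.
The 2×2 minor from rows 1, 2, columns 1, 2 is (-2)·2 - 3·(-8) = -4 - (-24) = 20 ≠ 0, so rank(O) = 2.
rank(O) = 2 < n = 3, so the pair (A, C) is not completely observable.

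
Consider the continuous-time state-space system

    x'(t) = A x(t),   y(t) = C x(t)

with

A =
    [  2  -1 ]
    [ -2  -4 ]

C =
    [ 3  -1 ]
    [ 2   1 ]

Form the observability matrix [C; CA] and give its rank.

2

CA = [[8, 1], [2, -6]]
Observability matrix O = [C; CA] = [[3, -1], [2, 1], [8, 1], [2, -6]]
Take the 2×2 submatrix of O formed by rows 1, 2: [[3, -1], [2, 1]]. Its determinant is 3·1 - (-1)·2 = 3 - (-2) = 5 ≠ 0.
So rank(O) ≥ 2; since O has 2 columns, rank(O) = 2.
rank(O) = 2 = n, so the pair (A, C) is completely observable.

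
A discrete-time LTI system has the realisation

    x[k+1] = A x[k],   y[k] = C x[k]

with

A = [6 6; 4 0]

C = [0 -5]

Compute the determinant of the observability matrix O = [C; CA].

CA = [[-20, 0]]
Observability matrix O = [C; CA] = [[0, -5], [-20, 0]]
det(O) = 0·0 - (-5)·(-20) = 0 - 100 = -100
Since det(O) ≠ 0, rank(O) = 2 and the system is completely observable.

-100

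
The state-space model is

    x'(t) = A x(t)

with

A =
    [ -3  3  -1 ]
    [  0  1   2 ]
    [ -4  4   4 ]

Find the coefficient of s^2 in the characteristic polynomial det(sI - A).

-2

Expand det(sI - A) for the 3×3 matrix.
p(s) = s^3 - 2s^2 - 23s + 16.
(Check: constant term = det(-A) = (-1)^3 det A = 16; coefficient of s^2 = -tr A = -2.)
The coefficient of s^2 is -2.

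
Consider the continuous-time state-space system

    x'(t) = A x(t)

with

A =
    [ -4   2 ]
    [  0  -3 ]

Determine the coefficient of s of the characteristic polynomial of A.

7

For a 2×2 matrix, det(sI - A) = s^2 - (tr A)s + det A.
tr A = -7, det A = 12.
So p(s) = s^2 + 7s + 12.
The coefficient of s is 7.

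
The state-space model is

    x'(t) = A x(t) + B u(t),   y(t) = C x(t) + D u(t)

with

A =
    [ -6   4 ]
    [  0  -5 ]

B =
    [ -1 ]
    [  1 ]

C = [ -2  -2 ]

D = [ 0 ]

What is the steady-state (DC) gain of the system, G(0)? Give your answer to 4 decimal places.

-0.3333

G(0) = C(-A)^{-1}B + D = -C A^{-1} B + D.
det A = 30, so A^{-1} = (1/30)·adj(A) = [[-1/6, -2/15], [0, -1/5]]
A^{-1} B = [1/30, -1/5]^T
C A^{-1} B = 1/3
G(0) = D - C A^{-1} B = 0 - (1/3) = -1/3 ≈ -0.3333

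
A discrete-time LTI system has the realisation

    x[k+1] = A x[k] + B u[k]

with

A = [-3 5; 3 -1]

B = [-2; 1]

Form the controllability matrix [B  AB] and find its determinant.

3

AB = [[11], [-7]]
Controllability matrix C = [B  AB] = [[-2, 11], [1, -7]]
det(C) = (-2)·(-7) - 11·1 = 14 - 11 = 3
Since det(C) ≠ 0, rank(C) = 2 and the system is completely controllable.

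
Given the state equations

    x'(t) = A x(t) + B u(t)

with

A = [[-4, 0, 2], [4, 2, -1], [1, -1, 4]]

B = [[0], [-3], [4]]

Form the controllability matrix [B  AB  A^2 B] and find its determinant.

AB = [[8], [-10], [19]]
A^2B = [[6], [-7], [94]]
Controllability matrix C = [B  AB  A^2B] = [[0, 8, 6], [-3, -10, -7], [4, 19, 94]]
Expanding along the first row, det(C) = 0·((-10)·94 - (-7)·19) - 8·((-3)·94 - (-7)·4) + 6·((-3)·19 - (-10)·4) = 0·(-807) - 8·(-254) + 6·(-17) = 1930
Since det(C) ≠ 0, rank(C) = 3 and the system is completely controllable.

1930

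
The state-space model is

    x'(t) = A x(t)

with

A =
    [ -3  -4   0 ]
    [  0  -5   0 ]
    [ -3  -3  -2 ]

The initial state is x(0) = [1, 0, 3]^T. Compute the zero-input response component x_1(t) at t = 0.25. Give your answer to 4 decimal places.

det(sI - A) = s^3 - (tr A)s^2 + (M11 + M22 + M33)s - det A, where Mii is the 2×2 principal minor of A obtained by deleting row i and column i.
tr A = (-3) + (-5) + (-2) = -10; M11 = (-5)·(-2) - 0·(-3) = 10 - 0 = 10; M22 = (-3)·(-2) - 0·(-3) = 6 - 0 = 6; M33 = (-3)·(-5) - (-4)·0 = 15 - 0 = 15; sum of minors = 31.
det A = (-3)·((-5)·(-2) - 0·(-3)) - (-4)·(0·(-2) - 0·(-3)) + 0·(0·(-3) - (-5)·(-3)) = (-3)·10 - (-4)·0 + 0·(-15) = -30.
So p(s) = det(sI - A) = s^3 + 10s^2 + 31s + 30.
Rational-root test: any integer root divides 30. Testing small divisors, s = -2 works: p(-2) = -8 + 40 + (-62) + 30 = 0, so (s + 2) is a factor.
Dividing, p(s) = (s + 2)(s^2 + 8s + 15).
Factor s^2 + 8s + 15: two numbers with sum -8 and product 15 are -3 and -5, so s^2 + 8s + 15 = (s + 3)(s + 5).
Hence p(s) = (s + 2) (s + 3) (s + 5), with roots -5, -3, -2.
The eigenvalues -5, -3, -2 are distinct and real, so A is diagonalisable and x(t) = e^{At} x(0) = V diag(e^{λ_i t}) V^{-1} x(0), where the columns of V are the eigenvectors.
λ = -5: A - (-5)I = [[2, -4, 0], [0, 0, 0], [-3, -3, 3]]. v must be orthogonal to every row; (row 1) × (row 3) = [-12, -6, -18], so take v_1 = [2, 1, 3]^T.
λ = -3: A - (-3)I = [[0, -4, 0], [0, -2, 0], [-3, -3, 1]]. v must be orthogonal to every row; (row 1) × (row 3) = [-4, 0, -12], so take v_2 = [1, 0, 3]^T.
λ = -2: A - (-2)I = [[-1, -4, 0], [0, -3, 0], [-3, -3, 0]]. v must be orthogonal to every row; (row 1) × (row 2) = [0, 0, 3], so take v_3 = [0, 0, 1]^T.
V = [v_1 v_2 v_3] = [[2, 1, 0], [1, 0, 0], [3, 3, 1]] has det V = -1, so V^{-1} = adj(V)/det V = [[0, 1, 0], [1, -2, 0], [-3, 3, 1]].
Modal coordinates z(0) = V^{-1} x(0): 0·1 + 1·0 + 0·3 = 0; 1·1 + (-2)·0 + 0·3 = 1; (-3)·1 + 3·0 + 1·3 = 0; so z(0) = [0, 1, 0]^T.
x_1(t) = Σ_i (v_i)_1 · z_i(0) · e^{λ_i t} (row 1 of V times the modal terms).
x_1(0.25) = 2·0·e^{-5·0.25} + 1·1·e^{-3·0.25} + 0·0·e^{-2·0.25} = 0·0.286505 + 1·0.472367 + 0·0.606531 = 0.4724.

0.4724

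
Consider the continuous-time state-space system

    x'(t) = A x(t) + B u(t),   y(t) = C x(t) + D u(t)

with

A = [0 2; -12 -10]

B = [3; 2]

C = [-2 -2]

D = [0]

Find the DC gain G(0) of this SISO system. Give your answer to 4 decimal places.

0.1667

G(0) = C(-A)^{-1}B + D = -C A^{-1} B + D.
det A = 24, so A^{-1} = (1/24)·adj(A) = [[-5/12, -1/12], [1/2, 0]]
A^{-1} B = [-17/12, 3/2]^T
C A^{-1} B = -1/6
G(0) = D - C A^{-1} B = 0 - (-1/6) = 1/6 ≈ 0.1667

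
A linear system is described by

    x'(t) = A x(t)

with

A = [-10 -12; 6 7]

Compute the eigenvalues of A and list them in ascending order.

det(sI - A) = s^2 - (tr A)s + det A, with tr A = (-10) + 7 = -3 and det A = (-10)·7 - (-12)·6 = -70 - (-72) = 2.
So p(s) = det(sI - A) = s^2 + 3s + 2.
Factor s^2 + 3s + 2: two numbers with sum -3 and product 2 are -1 and -2, so s^2 + 3s + 2 = (s + 1)(s + 2).
Hence p(s) = (s + 1) (s + 2), with roots -2, -1.
All eigenvalues have negative real part, so the system is asymptotically stable.

-2, -1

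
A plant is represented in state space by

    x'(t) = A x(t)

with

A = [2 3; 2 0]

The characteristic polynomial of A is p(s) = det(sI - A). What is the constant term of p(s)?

For a 2×2 matrix, det(sI - A) = s^2 - (tr A)s + det A.
tr A = 2, det A = -6.
So p(s) = s^2 - 2s - 6.
The constant term is -6.

-6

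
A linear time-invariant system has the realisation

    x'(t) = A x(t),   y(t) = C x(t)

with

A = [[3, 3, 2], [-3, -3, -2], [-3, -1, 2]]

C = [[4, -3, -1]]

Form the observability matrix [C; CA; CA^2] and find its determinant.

CA = [[24, 22, 12]]
CA^2 = [[-30, -6, 28]]
Observability matrix O = [C; CA; CA^2] = [[4, -3, -1], [24, 22, 12], [-30, -6, 28]]
Expanding along the first row, det(O) = 4·(22·28 - 12·(-6)) - (-3)·(24·28 - 12·(-30)) + (-1)·(24·(-6) - 22·(-30)) = 4·688 - (-3)·1032 + (-1)·516 = 5332
Since det(O) ≠ 0, rank(O) = 3 and the system is completely observable.

5332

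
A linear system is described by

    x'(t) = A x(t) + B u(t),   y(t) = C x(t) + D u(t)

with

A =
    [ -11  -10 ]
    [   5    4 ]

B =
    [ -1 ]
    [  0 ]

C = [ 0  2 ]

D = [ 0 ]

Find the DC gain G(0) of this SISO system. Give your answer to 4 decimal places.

G(0) = C(-A)^{-1}B + D = -C A^{-1} B + D.
det A = 6, so A^{-1} = (1/6)·adj(A) = [[2/3, 5/3], [-5/6, -11/6]]
A^{-1} B = [-2/3, 5/6]^T
C A^{-1} B = 5/3
G(0) = D - C A^{-1} B = 0 - (5/3) = -5/3 ≈ -1.6667

-1.6667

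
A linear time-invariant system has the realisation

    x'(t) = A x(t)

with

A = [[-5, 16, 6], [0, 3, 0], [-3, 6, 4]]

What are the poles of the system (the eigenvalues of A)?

-2, 1, 3

det(sI - A) = s^3 - (tr A)s^2 + (M11 + M22 + M33)s - det A, where Mii is the 2×2 principal minor of A obtained by deleting row i and column i.
tr A = (-5) + 3 + 4 = 2; M11 = 3·4 - 0·6 = 12 - 0 = 12; M22 = (-5)·4 - 6·(-3) = -20 - (-18) = -2; M33 = (-5)·3 - 16·0 = -15 - 0 = -15; sum of minors = -5.
det A = (-5)·(3·4 - 0·6) - 16·(0·4 - 0·(-3)) + 6·(0·6 - 3·(-3)) = (-5)·12 - 16·0 + 6·9 = -6.
So p(s) = det(sI - A) = s^3 - 2s^2 - 5s + 6.
Rational-root test: any integer root divides 6. Testing small divisors, s = 1 works: p(1) = 1 + (-2) + (-5) + 6 = 0, so (s - 1) is a factor.
Dividing, p(s) = (s - 1)(s^2 - s - 6).
Factor s^2 - s - 6: two numbers with sum 1 and product -6 are 3 and -2, so s^2 - s - 6 = (s - 3)(s + 2).
Hence p(s) = (s - 3) (s - 1) (s + 2), with roots -2, 1, 3.
At least one eigenvalue has non-negative real part, so the system is not asymptotically stable.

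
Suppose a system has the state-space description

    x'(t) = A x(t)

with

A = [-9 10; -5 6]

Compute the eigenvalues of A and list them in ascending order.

det(sI - A) = s^2 - (tr A)s + det A, with tr A = (-9) + 6 = -3 and det A = (-9)·6 - 10·(-5) = -54 - (-50) = -4.
So p(s) = det(sI - A) = s^2 + 3s - 4.
Factor s^2 + 3s - 4: two numbers with sum -3 and product -4 are 1 and -4, so s^2 + 3s - 4 = (s - 1)(s + 4).
Hence p(s) = (s - 1) (s + 4), with roots -4, 1.
At least one eigenvalue has non-negative real part, so the system is not asymptotically stable.

-4, 1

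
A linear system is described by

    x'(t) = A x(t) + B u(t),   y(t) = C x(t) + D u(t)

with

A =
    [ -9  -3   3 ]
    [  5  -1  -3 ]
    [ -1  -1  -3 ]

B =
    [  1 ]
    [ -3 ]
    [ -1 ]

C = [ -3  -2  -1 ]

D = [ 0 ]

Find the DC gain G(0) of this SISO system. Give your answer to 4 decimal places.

G(0) = C(-A)^{-1}B + D = -C A^{-1} B + D.
det A = -72, so A^{-1} = (1/-72)·adj(A) = [[0, 1/6, -1/6], [-1/4, -5/12, 1/6], [1/12, 1/12, -1/3]]
A^{-1} B = [-1/3, 5/6, 1/6]^T
C A^{-1} B = -5/6
G(0) = D - C A^{-1} B = 0 - (-5/6) = 5/6 ≈ 0.8333

0.8333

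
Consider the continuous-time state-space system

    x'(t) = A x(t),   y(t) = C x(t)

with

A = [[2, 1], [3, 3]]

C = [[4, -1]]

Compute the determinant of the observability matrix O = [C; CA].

CA = [[5, 1]]
Observability matrix O = [C; CA] = [[4, -1], [5, 1]]
det(O) = 4·1 - (-1)·5 = 4 - (-5) = 9
Since det(O) ≠ 0, rank(O) = 2 and the system is completely observable.

9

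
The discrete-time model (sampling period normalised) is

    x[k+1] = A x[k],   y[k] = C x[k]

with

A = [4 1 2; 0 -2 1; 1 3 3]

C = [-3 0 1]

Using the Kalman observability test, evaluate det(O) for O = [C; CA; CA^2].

400

CA = [[-11, 0, -3]]
CA^2 = [[-47, -20, -31]]
Observability matrix O = [C; CA; CA^2] = [[-3, 0, 1], [-11, 0, -3], [-47, -20, -31]]
Expanding along the first row, det(O) = (-3)·(0·(-31) - (-3)·(-20)) - 0·((-11)·(-31) - (-3)·(-47)) + 1·((-11)·(-20) - 0·(-47)) = (-3)·(-60) - 0·200 + 1·220 = 400
Since det(O) ≠ 0, rank(O) = 3 and the system is completely observable.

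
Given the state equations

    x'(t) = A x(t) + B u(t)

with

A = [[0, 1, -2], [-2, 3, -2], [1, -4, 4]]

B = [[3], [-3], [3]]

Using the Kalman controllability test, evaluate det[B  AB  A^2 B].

-4428

AB = [[-9], [-21], [27]]
A^2B = [[-75], [-99], [183]]
Controllability matrix C = [B  AB  A^2B] = [[3, -9, -75], [-3, -21, -99], [3, 27, 183]]
Expanding along the first row, det(C) = 3·((-21)·183 - (-99)·27) - (-9)·((-3)·183 - (-99)·3) + (-75)·((-3)·27 - (-21)·3) = 3·(-1170) - (-9)·(-252) + (-75)·(-18) = -4428
Since det(C) ≠ 0, rank(C) = 3 and the system is completely controllable.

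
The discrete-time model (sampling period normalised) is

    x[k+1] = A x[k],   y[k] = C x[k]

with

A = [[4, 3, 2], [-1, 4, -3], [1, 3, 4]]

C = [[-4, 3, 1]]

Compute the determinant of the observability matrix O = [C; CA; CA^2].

5292

CA = [[-18, 3, -13]]
CA^2 = [[-88, -81, -97]]
Observability matrix O = [C; CA; CA^2] = [[-4, 3, 1], [-18, 3, -13], [-88, -81, -97]]
Expanding along the first row, det(O) = (-4)·(3·(-97) - (-13)·(-81)) - 3·((-18)·(-97) - (-13)·(-88)) + 1·((-18)·(-81) - 3·(-88)) = (-4)·(-1344) - 3·602 + 1·1722 = 5292
Since det(O) ≠ 0, rank(O) = 3 and the system is completely observable.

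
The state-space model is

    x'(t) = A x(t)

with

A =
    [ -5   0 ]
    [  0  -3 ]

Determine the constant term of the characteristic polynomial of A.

For a 2×2 matrix, det(sI - A) = s^2 - (tr A)s + det A.
tr A = -8, det A = 15.
So p(s) = s^2 + 8s + 15.
The constant term is 15.

15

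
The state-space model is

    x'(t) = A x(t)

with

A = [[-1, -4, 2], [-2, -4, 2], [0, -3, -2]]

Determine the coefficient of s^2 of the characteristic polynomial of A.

7

Expand det(sI - A) for the 3×3 matrix.
p(s) = s^3 + 7s^2 + 12s - 14.
(Check: constant term = det(-A) = (-1)^3 det A = -14; coefficient of s^2 = -tr A = 7.)
The coefficient of s^2 is 7.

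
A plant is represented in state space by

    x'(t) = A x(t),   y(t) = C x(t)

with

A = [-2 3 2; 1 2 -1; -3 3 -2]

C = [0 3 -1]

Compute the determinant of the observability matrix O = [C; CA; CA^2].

CA = [[6, 3, -1]]
CA^2 = [[-6, 21, 11]]
Observability matrix O = [C; CA; CA^2] = [[0, 3, -1], [6, 3, -1], [-6, 21, 11]]
Expanding along the first row, det(O) = 0·(3·11 - (-1)·21) - 3·(6·11 - (-1)·(-6)) + (-1)·(6·21 - 3·(-6)) = 0·54 - 3·60 + (-1)·144 = -324
Since det(O) ≠ 0, rank(O) = 3 and the system is completely observable.

-324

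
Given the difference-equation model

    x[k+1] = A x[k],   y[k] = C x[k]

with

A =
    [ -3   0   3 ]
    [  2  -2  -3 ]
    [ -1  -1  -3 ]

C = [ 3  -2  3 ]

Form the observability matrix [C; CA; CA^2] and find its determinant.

1869

CA = [[-16, 1, 6]]
CA^2 = [[44, -8, -69]]
Observability matrix O = [C; CA; CA^2] = [[3, -2, 3], [-16, 1, 6], [44, -8, -69]]
Expanding along the first row, det(O) = 3·(1·(-69) - 6·(-8)) - (-2)·((-16)·(-69) - 6·44) + 3·((-16)·(-8) - 1·44) = 3·(-21) - (-2)·840 + 3·84 = 1869
Since det(O) ≠ 0, rank(O) = 3 and the system is completely observable.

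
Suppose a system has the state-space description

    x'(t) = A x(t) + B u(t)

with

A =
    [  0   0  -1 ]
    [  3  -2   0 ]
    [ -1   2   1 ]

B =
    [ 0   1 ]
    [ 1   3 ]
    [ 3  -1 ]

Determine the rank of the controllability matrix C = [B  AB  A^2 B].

3

AB = [[-3, 1], [-2, -3], [5, 4]]
A^2B = [[-5, -4], [-5, 9], [4, -3]]
Controllability matrix C = [B  AB  A^2B] = [[0, 1, -3, 1, -5, -4], [1, 3, -2, -3, -5, 9], [3, -1, 5, 4, 4, -3]]
Take the 3×3 submatrix of C formed by columns 1, 2, 3: [[0, 1, -3], [1, 3, -2], [3, -1, 5]]. Its determinant is 0·(3·5 - (-2)·(-1)) - 1·(1·5 - (-2)·3) + (-3)·(1·(-1) - 3·3) = 0·13 - 1·11 + (-3)·(-10) = 19 ≠ 0.
So rank(C) ≥ 3; since C has 3 rows, rank(C) = 3.
rank(C) = 3 = n, so the pair (A, B) is completely controllable.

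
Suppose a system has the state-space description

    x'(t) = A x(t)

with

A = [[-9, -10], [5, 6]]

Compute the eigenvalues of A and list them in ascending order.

det(sI - A) = s^2 - (tr A)s + det A, with tr A = (-9) + 6 = -3 and det A = (-9)·6 - (-10)·5 = -54 - (-50) = -4.
So p(s) = det(sI - A) = s^2 + 3s - 4.
Factor s^2 + 3s - 4: two numbers with sum -3 and product -4 are 1 and -4, so s^2 + 3s - 4 = (s - 1)(s + 4).
Hence p(s) = (s - 1) (s + 4), with roots -4, 1.
At least one eigenvalue has non-negative real part, so the system is not asymptotically stable.

-4, 1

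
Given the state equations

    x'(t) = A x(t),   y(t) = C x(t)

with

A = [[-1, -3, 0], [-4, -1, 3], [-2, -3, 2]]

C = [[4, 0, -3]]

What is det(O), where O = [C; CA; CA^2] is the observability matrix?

CA = [[2, -3, -6]]
CA^2 = [[22, 15, -21]]
Observability matrix O = [C; CA; CA^2] = [[4, 0, -3], [2, -3, -6], [22, 15, -21]]
Expanding along the first row, det(O) = 4·((-3)·(-21) - (-6)·15) - 0·(2·(-21) - (-6)·22) + (-3)·(2·15 - (-3)·22) = 4·153 - 0·90 + (-3)·96 = 324
Since det(O) ≠ 0, rank(O) = 3 and the system is completely observable.

324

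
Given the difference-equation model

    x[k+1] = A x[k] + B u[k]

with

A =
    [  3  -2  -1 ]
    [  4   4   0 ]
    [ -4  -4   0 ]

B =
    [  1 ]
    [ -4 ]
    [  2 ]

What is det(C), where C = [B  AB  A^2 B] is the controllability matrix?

-720

AB = [[9], [-12], [12]]
A^2B = [[39], [-12], [12]]
Controllability matrix C = [B  AB  A^2B] = [[1, 9, 39], [-4, -12, -12], [2, 12, 12]]
Expanding along the first row, det(C) = 1·((-12)·12 - (-12)·12) - 9·((-4)·12 - (-12)·2) + 39·((-4)·12 - (-12)·2) = 1·0 - 9·(-24) + 39·(-24) = -720
Since det(C) ≠ 0, rank(C) = 3 and the system is completely controllable.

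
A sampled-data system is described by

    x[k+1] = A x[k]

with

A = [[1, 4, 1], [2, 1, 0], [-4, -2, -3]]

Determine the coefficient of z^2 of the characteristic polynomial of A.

1

Expand det(zI - A) for the 3×3 matrix.
p(z) = z^3 + z^2 - 9z - 21.
(Check: constant term = det(-A) = (-1)^3 det A = -21; coefficient of z^2 = -tr A = 1.)
The coefficient of z^2 is 1.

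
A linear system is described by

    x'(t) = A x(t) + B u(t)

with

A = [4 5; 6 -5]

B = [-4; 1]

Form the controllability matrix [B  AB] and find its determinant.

127

AB = [[-11], [-29]]
Controllability matrix C = [B  AB] = [[-4, -11], [1, -29]]
det(C) = (-4)·(-29) - (-11)·1 = 116 - (-11) = 127
Since det(C) ≠ 0, rank(C) = 2 and the system is completely controllable.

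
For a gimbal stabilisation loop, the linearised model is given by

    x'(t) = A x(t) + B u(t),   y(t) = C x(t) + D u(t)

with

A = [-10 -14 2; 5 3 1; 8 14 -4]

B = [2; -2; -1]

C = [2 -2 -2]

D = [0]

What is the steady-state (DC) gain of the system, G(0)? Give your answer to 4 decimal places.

2.0000

G(0) = C(-A)^{-1}B + D = -C A^{-1} B + D.
det A = -40, so A^{-1} = (1/-40)·adj(A) = [[13/20, 7/10, 1/2], [-7/10, -3/5, -1/2], [-23/20, -7/10, -1]]
A^{-1} B = [-3/5, 3/10, 1/10]^T
C A^{-1} B = -2
G(0) = D - C A^{-1} B = 0 - (-2) = 2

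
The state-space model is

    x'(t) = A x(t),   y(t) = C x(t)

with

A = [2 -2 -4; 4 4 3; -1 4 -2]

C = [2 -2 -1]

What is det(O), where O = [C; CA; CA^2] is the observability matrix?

-2870

CA = [[-3, -16, -12]]
CA^2 = [[-58, -106, -12]]
Observability matrix O = [C; CA; CA^2] = [[2, -2, -1], [-3, -16, -12], [-58, -106, -12]]
Expanding along the first row, det(O) = 2·((-16)·(-12) - (-12)·(-106)) - (-2)·((-3)·(-12) - (-12)·(-58)) + (-1)·((-3)·(-106) - (-16)·(-58)) = 2·(-1080) - (-2)·(-660) + (-1)·(-610) = -2870
Since det(O) ≠ 0, rank(O) = 3 and the system is completely observable.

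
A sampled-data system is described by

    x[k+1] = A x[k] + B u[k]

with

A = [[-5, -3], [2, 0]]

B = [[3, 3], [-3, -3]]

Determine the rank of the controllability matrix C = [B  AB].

1

AB = [[-6, -6], [6, 6]]
Controllability matrix C = [B  AB] = [[3, 3, -6, -6], [-3, -3, 6, 6]]
Every column of C is a scalar multiple of column 1 = [3, -3] (multipliers 1, 1, -2, -2), so the columns span a one-dimensional space.
C ≠ 0, hence rank(C) = 1.
rank(C) = 1 < n = 2, so the pair (A, B) is not completely controllable.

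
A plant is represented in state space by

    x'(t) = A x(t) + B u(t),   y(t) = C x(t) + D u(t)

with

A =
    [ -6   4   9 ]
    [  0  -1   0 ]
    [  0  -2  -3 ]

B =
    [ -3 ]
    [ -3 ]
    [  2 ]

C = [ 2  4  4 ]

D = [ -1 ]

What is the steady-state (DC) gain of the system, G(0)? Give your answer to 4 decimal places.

G(0) = C(-A)^{-1}B + D = -C A^{-1} B + D.
det A = -18, so A^{-1} = (1/-18)·adj(A) = [[-1/6, 1/3, -1/2], [0, -1, 0], [0, 2/3, -1/3]]
A^{-1} B = [-3/2, 3, -8/3]^T
C A^{-1} B = -5/3
G(0) = D - C A^{-1} B = -1 - (-5/3) = 2/3 ≈ 0.6667

0.6667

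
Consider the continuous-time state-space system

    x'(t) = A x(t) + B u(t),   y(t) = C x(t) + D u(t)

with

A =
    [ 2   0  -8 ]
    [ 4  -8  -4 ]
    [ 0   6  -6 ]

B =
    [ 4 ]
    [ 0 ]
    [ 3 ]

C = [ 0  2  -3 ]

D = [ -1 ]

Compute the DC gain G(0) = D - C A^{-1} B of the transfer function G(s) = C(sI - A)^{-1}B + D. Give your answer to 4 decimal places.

-3.0000

G(0) = C(-A)^{-1}B + D = -C A^{-1} B + D.
det A = -48, so A^{-1} = (1/-48)·adj(A) = [[-3/2, 1, 4/3], [-1/2, 1/4, 1/2], [-1/2, 1/4, 1/3]]
A^{-1} B = [-2, -1/2, -1]^T
C A^{-1} B = 2
G(0) = D - C A^{-1} B = -1 - (2) = -3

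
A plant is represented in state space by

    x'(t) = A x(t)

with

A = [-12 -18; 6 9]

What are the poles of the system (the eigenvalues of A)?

-3, 0

det(sI - A) = s^2 - (tr A)s + det A, with tr A = (-12) + 9 = -3 and det A = (-12)·9 - (-18)·6 = -108 - (-108) = 0.
So p(s) = det(sI - A) = s^2 + 3s.
Factor s^2 + 3s: two numbers with sum -3 and product 0 are 0 and -3, so s^2 + 3s = s(s + 3).
Hence p(s) = s (s + 3), with roots -3, 0.
At least one eigenvalue has non-negative real part, so the system is not asymptotically stable.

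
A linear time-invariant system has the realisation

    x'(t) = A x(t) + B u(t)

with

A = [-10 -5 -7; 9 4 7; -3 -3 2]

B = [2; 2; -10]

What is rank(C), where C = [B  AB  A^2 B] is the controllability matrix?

AB = [[40], [-44], [-32]]
A^2B = [[44], [-40], [-52]]
Controllability matrix C = [B  AB  A^2B] = [[2, 40, 44], [2, -44, -40], [-10, -32, -52]]
The rows r1, r2, r3 of C are linearly dependent: 3·r1 + 2·r2 + r3 = 0 (check each entry), so rank(C) ≤ 2.
The 2×2 minor from rows 1, 2, columns 1, 2 is 2·(-44) - 40·2 = -88 - 80 = -168 ≠ 0, so rank(C) = 2.
rank(C) = 2 < n = 3, so the pair (A, B) is not completely controllable.

2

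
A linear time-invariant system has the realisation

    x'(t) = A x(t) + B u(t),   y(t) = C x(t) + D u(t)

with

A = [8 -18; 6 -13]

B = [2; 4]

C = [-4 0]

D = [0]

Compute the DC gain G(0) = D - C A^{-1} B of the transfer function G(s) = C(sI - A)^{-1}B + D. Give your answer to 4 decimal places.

G(0) = C(-A)^{-1}B + D = -C A^{-1} B + D.
det A = 4, so A^{-1} = (1/4)·adj(A) = [[-13/4, 9/2], [-3/2, 2]]
A^{-1} B = [23/2, 5]^T
C A^{-1} B = -46
G(0) = D - C A^{-1} B = 0 - (-46) = 46

46.0000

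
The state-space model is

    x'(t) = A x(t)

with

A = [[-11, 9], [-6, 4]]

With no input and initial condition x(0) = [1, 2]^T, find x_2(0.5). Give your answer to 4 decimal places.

1.3073

det(sI - A) = s^2 - (tr A)s + det A, with tr A = (-11) + 4 = -7 and det A = (-11)·4 - 9·(-6) = -44 - (-54) = 10.
So p(s) = det(sI - A) = s^2 + 7s + 10.
Factor s^2 + 7s + 10: two numbers with sum -7 and product 10 are -2 and -5, so s^2 + 7s + 10 = (s + 2)(s + 5).
Hence p(s) = (s + 2) (s + 5), with roots -5, -2.
The eigenvalues -5, -2 are distinct and real, so A is diagonalisable and x(t) = e^{At} x(0) = V diag(e^{λ_i t}) V^{-1} x(0), where the columns of V are the eigenvectors.
λ = -5: A - (-5)I = [[-6, 9], [-6, 9]]. Row 1 gives (-6)·v1 + 9·v2 = 0, so take v_1 = [3, 2]^T.
λ = -2: A - (-2)I = [[-9, 9], [-6, 6]]. Row 1 gives (-9)·v1 + 9·v2 = 0, so take v_2 = [1, 1]^T.
V = [v_1 v_2] = [[3, 1], [2, 1]] has det V = 1, so V^{-1} = adj(V)/det V = [[1, -1], [-2, 3]].
Modal coordinates z(0) = V^{-1} x(0): 1·1 + (-1)·2 = -1; (-2)·1 + 3·2 = 4; so z(0) = [-1, 4]^T.
x_2(t) = Σ_i (v_i)_2 · z_i(0) · e^{λ_i t} (row 2 of V times the modal terms).
x_2(0.5) = 2·(-1)·e^{-5·0.5} + 1·4·e^{-2·0.5} = (-2)·0.082085 + 4·0.367879 = 1.3073.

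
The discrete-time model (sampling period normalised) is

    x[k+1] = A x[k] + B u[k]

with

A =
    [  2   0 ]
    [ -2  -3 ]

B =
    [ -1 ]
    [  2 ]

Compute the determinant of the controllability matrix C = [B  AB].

8

AB = [[-2], [-4]]
Controllability matrix C = [B  AB] = [[-1, -2], [2, -4]]
det(C) = (-1)·(-4) - (-2)·2 = 4 - (-4) = 8
Since det(C) ≠ 0, rank(C) = 2 and the system is completely controllable.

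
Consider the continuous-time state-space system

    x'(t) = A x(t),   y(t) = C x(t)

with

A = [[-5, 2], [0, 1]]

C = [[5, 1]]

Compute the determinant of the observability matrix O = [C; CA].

80

CA = [[-25, 11]]
Observability matrix O = [C; CA] = [[5, 1], [-25, 11]]
det(O) = 5·11 - 1·(-25) = 55 - (-25) = 80
Since det(O) ≠ 0, rank(O) = 2 and the system is completely observable.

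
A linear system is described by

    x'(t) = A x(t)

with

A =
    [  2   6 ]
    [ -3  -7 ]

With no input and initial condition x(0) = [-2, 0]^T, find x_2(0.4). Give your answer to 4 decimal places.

0.9368

det(sI - A) = s^2 - (tr A)s + det A, with tr A = 2 + (-7) = -5 and det A = 2·(-7) - 6·(-3) = -14 - (-18) = 4.
So p(s) = det(sI - A) = s^2 + 5s + 4.
Factor s^2 + 5s + 4: two numbers with sum -5 and product 4 are -1 and -4, so s^2 + 5s + 4 = (s + 1)(s + 4).
Hence p(s) = (s + 1) (s + 4), with roots -4, -1.
The eigenvalues -4, -1 are distinct and real, so A is diagonalisable and x(t) = e^{At} x(0) = V diag(e^{λ_i t}) V^{-1} x(0), where the columns of V are the eigenvectors.
λ = -4: A - (-4)I = [[6, 6], [-3, -3]]. Row 1 gives 6·v1 + 6·v2 = 0, so take v_1 = [1, -1]^T.
λ = -1: A - (-1)I = [[3, 6], [-3, -6]]. Row 1 gives 3·v1 + 6·v2 = 0, so take v_2 = [-2, 1]^T.
V = [v_1 v_2] = [[1, -2], [-1, 1]] has det V = -1, so V^{-1} = adj(V)/det V = [[-1, -2], [-1, -1]].
Modal coordinates z(0) = V^{-1} x(0): (-1)·(-2) + (-2)·0 = 2; (-1)·(-2) + (-1)·0 = 2; so z(0) = [2, 2]^T.
x_2(t) = Σ_i (v_i)_2 · z_i(0) · e^{λ_i t} (row 2 of V times the modal terms).
x_2(0.4) = (-1)·2·e^{-4·0.4} + 1·2·e^{-1·0.4} = (-2)·0.201897 + 2·0.670320 = 0.9368.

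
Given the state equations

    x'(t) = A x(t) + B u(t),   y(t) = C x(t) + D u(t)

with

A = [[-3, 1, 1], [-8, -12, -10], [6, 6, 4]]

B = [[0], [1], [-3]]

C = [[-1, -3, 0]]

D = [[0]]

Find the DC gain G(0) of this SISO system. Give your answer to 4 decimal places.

-7.1000

G(0) = C(-A)^{-1}B + D = -C A^{-1} B + D.
det A = -40, so A^{-1} = (1/-40)·adj(A) = [[-3/10, -1/20, -1/20], [7/10, 9/20, 19/20], [-3/5, -3/5, -11/10]]
A^{-1} B = [1/10, -12/5, 27/10]^T
C A^{-1} B = 71/10
G(0) = D - C A^{-1} B = 0 - (71/10) = -71/10 ≈ -7.1000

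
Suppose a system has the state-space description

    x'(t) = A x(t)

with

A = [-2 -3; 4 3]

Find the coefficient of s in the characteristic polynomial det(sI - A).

-1

For a 2×2 matrix, det(sI - A) = s^2 - (tr A)s + det A.
tr A = 1, det A = 6.
So p(s) = s^2 - s + 6.
The coefficient of s is -1.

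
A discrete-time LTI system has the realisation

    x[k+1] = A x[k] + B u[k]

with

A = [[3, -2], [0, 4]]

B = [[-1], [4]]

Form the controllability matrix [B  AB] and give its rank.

AB = [[-11], [16]]
Controllability matrix C = [B  AB] = [[-1, -11], [4, 16]]
det(C) = (-1)·16 - (-11)·4 = -16 - (-44) = 28 ≠ 0, so rank(C) = 2.
rank(C) = 2 = n, so the pair (A, B) is completely controllable.

2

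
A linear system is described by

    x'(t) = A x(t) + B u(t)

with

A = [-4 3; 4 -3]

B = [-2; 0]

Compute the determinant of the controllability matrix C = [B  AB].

16

AB = [[8], [-8]]
Controllability matrix C = [B  AB] = [[-2, 8], [0, -8]]
det(C) = (-2)·(-8) - 8·0 = 16 - 0 = 16
Since det(C) ≠ 0, rank(C) = 2 and the system is completely controllable.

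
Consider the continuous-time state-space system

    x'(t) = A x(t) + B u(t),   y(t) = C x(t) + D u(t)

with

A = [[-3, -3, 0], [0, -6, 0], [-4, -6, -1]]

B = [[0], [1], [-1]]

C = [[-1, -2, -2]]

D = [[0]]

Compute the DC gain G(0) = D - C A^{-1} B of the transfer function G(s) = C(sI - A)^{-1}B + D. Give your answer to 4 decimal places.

G(0) = C(-A)^{-1}B + D = -C A^{-1} B + D.
det A = -18, so A^{-1} = (1/-18)·adj(A) = [[-1/3, 1/6, 0], [0, -1/6, 0], [4/3, 1/3, -1]]
A^{-1} B = [1/6, -1/6, 4/3]^T
C A^{-1} B = -5/2
G(0) = D - C A^{-1} B = 0 - (-5/2) = 5/2 ≈ 2.5000

2.5000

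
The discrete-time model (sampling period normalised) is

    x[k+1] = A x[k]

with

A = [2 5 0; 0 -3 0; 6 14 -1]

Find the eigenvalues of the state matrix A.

-3, -1, 2

det(zI - A) = z^3 - (tr A)z^2 + (M11 + M22 + M33)z - det A, where Mii is the 2×2 principal minor of A obtained by deleting row i and column i.
tr A = 2 + (-3) + (-1) = -2; M11 = (-3)·(-1) - 0·14 = 3 - 0 = 3; M22 = 2·(-1) - 0·6 = -2 - 0 = -2; M33 = 2·(-3) - 5·0 = -6 - 0 = -6; sum of minors = -5.
det A = 2·((-3)·(-1) - 0·14) - 5·(0·(-1) - 0·6) + 0·(0·14 - (-3)·6) = 2·3 - 5·0 + 0·18 = 6.
So p(z) = det(zI - A) = z^3 + 2z^2 - 5z - 6.
Rational-root test: any integer root divides -6. Testing small divisors, z = -1 works: p(-1) = -1 + 2 + 5 + (-6) = 0, so (z + 1) is a factor.
Dividing, p(z) = (z + 1)(z^2 + z - 6).
Factor z^2 + z - 6: two numbers with sum -1 and product -6 are 2 and -3, so z^2 + z - 6 = (z - 2)(z + 3).
Hence p(z) = (z - 2) (z + 1) (z + 3), with roots -3, -1, 2.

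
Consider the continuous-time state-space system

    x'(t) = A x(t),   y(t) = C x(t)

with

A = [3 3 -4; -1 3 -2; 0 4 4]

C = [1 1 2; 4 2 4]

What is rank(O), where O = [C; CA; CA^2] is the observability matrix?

CA = [[2, 14, 2], [10, 34, -4]]
CA^2 = [[-8, 56, -28], [-4, 116, -124]]
Observability matrix O = [C; CA; CA^2] = [[1, 1, 2], [4, 2, 4], [2, 14, 2], [10, 34, -4], [-8, 56, -28], [-4, 116, -124]]
Take the 3×3 submatrix of O formed by rows 1, 2, 3: [[1, 1, 2], [4, 2, 4], [2, 14, 2]]. Its determinant is 1·(2·2 - 4·14) - 1·(4·2 - 4·2) + 2·(4·14 - 2·2) = 1·(-52) - 1·0 + 2·52 = 52 ≠ 0.
So rank(O) ≥ 3; since O has 3 columns, rank(O) = 3.
rank(O) = 3 = n, so the pair (A, C) is completely observable.

3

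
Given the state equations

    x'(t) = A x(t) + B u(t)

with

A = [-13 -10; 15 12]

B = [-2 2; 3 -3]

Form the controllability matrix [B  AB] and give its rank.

1

AB = [[-4, 4], [6, -6]]
Controllability matrix C = [B  AB] = [[-2, 2, -4, 4], [3, -3, 6, -6]]
Every column of C is a scalar multiple of column 1 = [-2, 3] (multipliers 1, -1, 2, -2), so the columns span a one-dimensional space.
C ≠ 0, hence rank(C) = 1.
rank(C) = 1 < n = 2, so the pair (A, B) is not completely controllable.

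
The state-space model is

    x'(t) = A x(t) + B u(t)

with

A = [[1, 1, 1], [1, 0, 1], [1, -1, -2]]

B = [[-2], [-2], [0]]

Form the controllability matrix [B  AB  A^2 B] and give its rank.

3

AB = [[-4], [-2], [0]]
A^2B = [[-6], [-4], [-2]]
Controllability matrix C = [B  AB  A^2B] = [[-2, -4, -6], [-2, -2, -4], [0, 0, -2]]
det(C) = (-2)·((-2)·(-2) - (-4)·0) - (-4)·((-2)·(-2) - (-4)·0) + (-6)·((-2)·0 - (-2)·0) = (-2)·4 - (-4)·4 + (-6)·0 = 8 ≠ 0, so rank(C) = 3.
rank(C) = 3 = n, so the pair (A, B) is completely controllable.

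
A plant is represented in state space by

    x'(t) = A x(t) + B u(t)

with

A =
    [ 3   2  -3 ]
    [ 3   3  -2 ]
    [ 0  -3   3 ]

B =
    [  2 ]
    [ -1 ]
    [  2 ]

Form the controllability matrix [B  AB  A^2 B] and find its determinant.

719

AB = [[-2], [-1], [9]]
A^2B = [[-35], [-27], [30]]
Controllability matrix C = [B  AB  A^2B] = [[2, -2, -35], [-1, -1, -27], [2, 9, 30]]
Expanding along the first row, det(C) = 2·((-1)·30 - (-27)·9) - (-2)·((-1)·30 - (-27)·2) + (-35)·((-1)·9 - (-1)·2) = 2·213 - (-2)·24 + (-35)·(-7) = 719
Since det(C) ≠ 0, rank(C) = 3 and the system is completely controllable.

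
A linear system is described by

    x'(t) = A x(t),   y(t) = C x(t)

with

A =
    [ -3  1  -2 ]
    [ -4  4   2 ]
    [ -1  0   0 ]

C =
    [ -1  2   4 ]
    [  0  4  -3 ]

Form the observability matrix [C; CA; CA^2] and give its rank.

CA = [[-9, 7, 6], [-13, 16, 8]]
CA^2 = [[-7, 19, 32], [-33, 51, 58]]
Observability matrix O = [C; CA; CA^2] = [[-1, 2, 4], [0, 4, -3], [-9, 7, 6], [-13, 16, 8], [-7, 19, 32], [-33, 51, 58]]
Take the 3×3 submatrix of O formed by rows 1, 2, 3: [[-1, 2, 4], [0, 4, -3], [-9, 7, 6]]. Its determinant is (-1)·(4·6 - (-3)·7) - 2·(0·6 - (-3)·(-9)) + 4·(0·7 - 4·(-9)) = (-1)·45 - 2·(-27) + 4·36 = 153 ≠ 0.
So rank(O) ≥ 3; since O has 3 columns, rank(O) = 3.
rank(O) = 3 = n, so the pair (A, C) is completely observable.

3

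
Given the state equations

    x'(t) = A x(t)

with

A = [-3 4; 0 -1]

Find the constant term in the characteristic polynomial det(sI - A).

For a 2×2 matrix, det(sI - A) = s^2 - (tr A)s + det A.
tr A = -4, det A = 3.
So p(s) = s^2 + 4s + 3.
The constant term is 3.

3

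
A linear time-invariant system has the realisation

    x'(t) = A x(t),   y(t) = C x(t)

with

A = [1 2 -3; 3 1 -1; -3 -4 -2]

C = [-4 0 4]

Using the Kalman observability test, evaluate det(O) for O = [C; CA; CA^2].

0

CA = [[-16, -24, 4]]
CA^2 = [[-100, -72, 64]]
Observability matrix O = [C; CA; CA^2] = [[-4, 0, 4], [-16, -24, 4], [-100, -72, 64]]
Expanding along the first row, det(O) = (-4)·((-24)·64 - 4·(-72)) - 0·((-16)·64 - 4·(-100)) + 4·((-16)·(-72) - (-24)·(-100)) = (-4)·(-1248) - 0·(-624) + 4·(-1248) = 0
Since det(O) = 0, rank(O) < 3 and the system is not completely observable.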